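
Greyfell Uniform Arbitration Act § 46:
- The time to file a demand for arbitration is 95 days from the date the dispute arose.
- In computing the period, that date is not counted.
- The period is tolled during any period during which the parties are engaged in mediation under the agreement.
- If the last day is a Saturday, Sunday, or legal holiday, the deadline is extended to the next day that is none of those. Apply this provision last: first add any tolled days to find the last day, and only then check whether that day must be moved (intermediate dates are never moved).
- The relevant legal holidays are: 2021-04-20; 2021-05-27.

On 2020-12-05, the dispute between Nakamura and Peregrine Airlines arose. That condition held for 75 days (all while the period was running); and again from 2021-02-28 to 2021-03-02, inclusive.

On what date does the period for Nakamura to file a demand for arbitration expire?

95 days after 2020-12-05 is March 10, 2021.
Tolling adds 75 days: March 10, 2021 + 75 days = May 24, 2021.
From February 28, 2021 through March 2, 2021 inclusive is 3 days; tolling adds 3 days: May 24, 2021 + 3 days = May 27, 2021.
May 27, 2021 is a listed holiday. The next qualifying day is May 28, 2021.

May 28, 2021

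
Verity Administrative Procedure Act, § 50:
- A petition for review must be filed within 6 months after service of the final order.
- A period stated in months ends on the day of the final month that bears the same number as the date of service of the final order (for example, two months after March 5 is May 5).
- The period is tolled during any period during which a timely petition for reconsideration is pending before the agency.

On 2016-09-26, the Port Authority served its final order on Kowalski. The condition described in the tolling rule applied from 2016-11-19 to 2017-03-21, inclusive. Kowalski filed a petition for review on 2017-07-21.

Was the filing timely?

Yes

6 months after 2016-09-26 is March 26, 2017.
From November 19, 2016 through March 21, 2017 inclusive is 123 days; tolling adds 123 days: March 26, 2017 + 123 days = July 27, 2017.
The deadline is July 27, 2017; the filing on July 21, 2017 is on or before that date.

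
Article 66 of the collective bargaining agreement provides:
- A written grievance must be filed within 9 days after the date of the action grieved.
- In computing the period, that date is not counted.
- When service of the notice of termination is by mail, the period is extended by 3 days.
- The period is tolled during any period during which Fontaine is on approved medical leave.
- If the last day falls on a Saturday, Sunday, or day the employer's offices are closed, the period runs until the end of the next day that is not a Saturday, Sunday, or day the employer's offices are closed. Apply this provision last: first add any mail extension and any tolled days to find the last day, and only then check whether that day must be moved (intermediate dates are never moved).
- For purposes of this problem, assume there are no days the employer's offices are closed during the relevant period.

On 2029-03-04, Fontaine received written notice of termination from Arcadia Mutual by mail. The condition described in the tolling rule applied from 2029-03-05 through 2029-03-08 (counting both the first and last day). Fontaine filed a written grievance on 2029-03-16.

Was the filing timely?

9 days after 2029-03-04 is March 13, 2029.
Service was by mail, adding 3 days: March 13, 2029 + 3 days = March 16, 2029.
From March 5, 2029 through March 8, 2029 inclusive is 4 days; tolling adds 4 days: March 16, 2029 + 4 days = March 20, 2029.
March 20, 2029 is a Tuesday and not a day the employer's offices are closed, so no extension applies.
The deadline is March 20, 2029; the filing on March 16, 2029 is on or before that date.

Yes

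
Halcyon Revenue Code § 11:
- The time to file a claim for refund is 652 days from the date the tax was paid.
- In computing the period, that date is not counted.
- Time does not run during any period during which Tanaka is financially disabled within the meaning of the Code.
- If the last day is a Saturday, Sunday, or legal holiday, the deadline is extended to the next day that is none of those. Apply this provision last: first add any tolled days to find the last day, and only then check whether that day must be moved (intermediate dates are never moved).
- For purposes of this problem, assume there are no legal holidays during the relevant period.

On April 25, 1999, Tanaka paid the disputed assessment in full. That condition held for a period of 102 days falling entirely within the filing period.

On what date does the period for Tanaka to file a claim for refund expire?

May 18, 2001

652 days after April 25, 1999 is February 5, 2001.
Tolling adds 102 days: February 5, 2001 + 102 days = May 18, 2001.
May 18, 2001 is a Friday and not a legal holiday, so no extension applies.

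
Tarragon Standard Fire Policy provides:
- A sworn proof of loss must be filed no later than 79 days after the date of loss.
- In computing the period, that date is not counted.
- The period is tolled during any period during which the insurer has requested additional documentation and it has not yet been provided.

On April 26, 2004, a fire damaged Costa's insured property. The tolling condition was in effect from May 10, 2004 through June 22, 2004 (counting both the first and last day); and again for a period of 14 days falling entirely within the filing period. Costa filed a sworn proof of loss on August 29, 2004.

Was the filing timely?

Yes

79 days after April 26, 2004 is July 14, 2004.
From May 10, 2004 through June 22, 2004 inclusive is 44 days; tolling adds 44 days: July 14, 2004 + 44 days = August 27, 2004.
Tolling adds 14 days: August 27, 2004 + 14 days = September 10, 2004.
The deadline is September 10, 2004; the filing on August 29, 2004 is on or before that date.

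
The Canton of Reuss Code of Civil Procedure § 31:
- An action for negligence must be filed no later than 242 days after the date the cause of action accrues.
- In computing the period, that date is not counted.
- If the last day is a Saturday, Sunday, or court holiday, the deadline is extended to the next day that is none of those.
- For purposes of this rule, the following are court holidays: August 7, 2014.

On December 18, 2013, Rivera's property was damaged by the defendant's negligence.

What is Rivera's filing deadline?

242 days after December 18, 2013 is August 17, 2014.
August 17, 2014 is Sunday. The next qualifying day is August 18, 2014.

August 18, 2014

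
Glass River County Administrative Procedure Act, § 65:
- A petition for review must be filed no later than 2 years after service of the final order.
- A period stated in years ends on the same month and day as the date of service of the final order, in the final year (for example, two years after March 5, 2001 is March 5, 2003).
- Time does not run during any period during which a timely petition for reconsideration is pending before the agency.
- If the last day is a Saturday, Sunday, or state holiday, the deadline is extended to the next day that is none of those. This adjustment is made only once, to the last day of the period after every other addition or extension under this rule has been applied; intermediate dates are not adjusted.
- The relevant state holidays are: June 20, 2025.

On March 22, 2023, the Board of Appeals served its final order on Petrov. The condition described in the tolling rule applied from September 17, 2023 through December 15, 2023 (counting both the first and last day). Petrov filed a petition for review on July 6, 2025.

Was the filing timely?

2 years after March 22, 2023 is March 22, 2025.
From September 17, 2023 through December 15, 2023 inclusive is 90 days; tolling adds 90 days: March 22, 2025 + 90 days = June 20, 2025.
June 20, 2025 is a listed holiday; June 21, 2025 is Saturday; June 22, 2025 is Sunday. The next qualifying day is June 23, 2025.
The deadline is June 23, 2025; the filing on July 6, 2025 is after that date.

No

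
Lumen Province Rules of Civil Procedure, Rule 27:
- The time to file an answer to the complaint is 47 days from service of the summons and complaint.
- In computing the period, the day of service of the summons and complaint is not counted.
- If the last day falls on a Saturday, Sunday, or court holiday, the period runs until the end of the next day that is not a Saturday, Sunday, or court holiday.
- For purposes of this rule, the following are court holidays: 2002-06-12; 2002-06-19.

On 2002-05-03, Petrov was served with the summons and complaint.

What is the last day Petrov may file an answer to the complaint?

June 20, 2002

47 days after 2002-05-03 is June 19, 2002.
June 19, 2002 is a listed holiday. The next qualifying day is June 20, 2002.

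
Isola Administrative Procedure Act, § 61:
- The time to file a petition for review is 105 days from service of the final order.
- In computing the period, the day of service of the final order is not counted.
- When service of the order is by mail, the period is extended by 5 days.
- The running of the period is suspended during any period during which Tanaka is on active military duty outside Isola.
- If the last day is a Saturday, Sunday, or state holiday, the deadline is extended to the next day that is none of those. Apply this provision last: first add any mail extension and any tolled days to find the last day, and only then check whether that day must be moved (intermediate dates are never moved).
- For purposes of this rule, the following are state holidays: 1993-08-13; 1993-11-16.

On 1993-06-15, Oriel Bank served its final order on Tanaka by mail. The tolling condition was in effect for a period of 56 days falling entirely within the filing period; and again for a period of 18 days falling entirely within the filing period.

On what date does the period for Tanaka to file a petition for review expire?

December 16, 1993

105 days after 1993-06-15 is September 28, 1993.
Service was by mail, adding 5 days: September 28, 1993 + 5 days = October 3, 1993.
Tolling adds 56 days: October 3, 1993 + 56 days = November 28, 1993.
Tolling adds 18 days: November 28, 1993 + 18 days = December 16, 1993.
December 16, 1993 is a Thursday and not a state holiday, so no extension applies.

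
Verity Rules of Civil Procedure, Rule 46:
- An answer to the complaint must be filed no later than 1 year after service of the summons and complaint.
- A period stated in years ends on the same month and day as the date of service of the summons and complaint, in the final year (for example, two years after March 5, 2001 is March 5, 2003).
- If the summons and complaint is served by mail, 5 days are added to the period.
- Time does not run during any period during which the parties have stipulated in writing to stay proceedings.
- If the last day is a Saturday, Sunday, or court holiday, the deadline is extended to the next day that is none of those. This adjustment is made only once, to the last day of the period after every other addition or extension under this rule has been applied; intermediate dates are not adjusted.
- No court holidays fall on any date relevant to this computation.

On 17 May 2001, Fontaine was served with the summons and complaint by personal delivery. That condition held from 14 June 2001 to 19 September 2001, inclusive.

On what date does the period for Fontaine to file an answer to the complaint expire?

1 year after 17 May 2001 is May 17, 2002.
Service was not by mail, so no mail extension applies.
From June 14, 2001 through September 19, 2001 inclusive is 98 days; tolling adds 98 days: May 17, 2002 + 98 days = August 23, 2002.
August 23, 2002 is a Friday and not a court holiday, so no extension applies.

August 23, 2002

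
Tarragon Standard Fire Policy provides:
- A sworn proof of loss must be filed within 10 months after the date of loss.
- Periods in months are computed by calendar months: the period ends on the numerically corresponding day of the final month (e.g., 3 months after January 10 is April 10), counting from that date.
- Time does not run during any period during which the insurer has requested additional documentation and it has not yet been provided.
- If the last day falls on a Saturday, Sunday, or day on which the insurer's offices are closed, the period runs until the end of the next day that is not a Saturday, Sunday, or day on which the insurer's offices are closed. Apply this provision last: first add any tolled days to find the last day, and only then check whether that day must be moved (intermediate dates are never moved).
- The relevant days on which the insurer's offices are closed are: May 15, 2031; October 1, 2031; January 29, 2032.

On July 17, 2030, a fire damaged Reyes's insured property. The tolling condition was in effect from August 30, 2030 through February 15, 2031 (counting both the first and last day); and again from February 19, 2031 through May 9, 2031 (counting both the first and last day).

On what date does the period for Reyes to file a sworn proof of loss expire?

10 months after July 17, 2030 is May 17, 2031.
From August 30, 2030 through February 15, 2031 inclusive is 170 days; tolling adds 170 days: May 17, 2031 + 170 days = November 3, 2031.
From February 19, 2031 through May 9, 2031 inclusive is 80 days; tolling adds 80 days: November 3, 2031 + 80 days = January 22, 2032.
January 22, 2032 is a Thursday and not a day on which the insurer's offices are closed, so no extension applies.

January 22, 2032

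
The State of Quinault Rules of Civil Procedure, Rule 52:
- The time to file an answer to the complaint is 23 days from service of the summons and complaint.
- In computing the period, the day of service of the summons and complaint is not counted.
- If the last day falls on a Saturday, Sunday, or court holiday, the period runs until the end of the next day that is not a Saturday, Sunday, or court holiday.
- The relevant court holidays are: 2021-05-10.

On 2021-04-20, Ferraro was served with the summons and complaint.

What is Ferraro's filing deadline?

23 days after 2021-04-20 is May 13, 2021.
May 13, 2021 is a Thursday and not a court holiday, so no extension applies.

May 13, 2021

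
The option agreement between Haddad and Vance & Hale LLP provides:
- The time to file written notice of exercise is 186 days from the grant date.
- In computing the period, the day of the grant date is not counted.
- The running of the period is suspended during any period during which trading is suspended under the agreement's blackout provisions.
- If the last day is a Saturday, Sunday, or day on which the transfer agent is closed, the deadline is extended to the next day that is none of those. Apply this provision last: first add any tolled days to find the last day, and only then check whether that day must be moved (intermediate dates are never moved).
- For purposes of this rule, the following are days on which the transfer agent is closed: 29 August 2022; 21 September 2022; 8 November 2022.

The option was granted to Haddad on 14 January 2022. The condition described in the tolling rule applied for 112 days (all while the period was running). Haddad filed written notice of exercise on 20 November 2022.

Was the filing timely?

186 days after 14 January 2022 is July 19, 2022.
Tolling adds 112 days: July 19, 2022 + 112 days = November 8, 2022.
November 8, 2022 is a listed holiday. The next qualifying day is November 9, 2022.
The deadline is November 9, 2022; the filing on November 20, 2022 is after that date.

No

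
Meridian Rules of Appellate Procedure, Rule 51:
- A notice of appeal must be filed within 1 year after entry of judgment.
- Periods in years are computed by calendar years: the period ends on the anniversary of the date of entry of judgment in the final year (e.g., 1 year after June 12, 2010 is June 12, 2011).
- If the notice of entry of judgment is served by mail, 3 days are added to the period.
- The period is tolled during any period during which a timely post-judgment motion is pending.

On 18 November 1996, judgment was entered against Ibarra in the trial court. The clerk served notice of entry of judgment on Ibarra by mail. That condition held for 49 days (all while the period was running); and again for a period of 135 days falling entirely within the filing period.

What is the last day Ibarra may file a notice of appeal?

1 year after 18 November 1996 is November 18, 1997.
Service was by mail, adding 3 days: November 18, 1997 + 3 days = November 21, 1997.
Tolling adds 49 days: November 21, 1997 + 49 days = January 9, 1998.
Tolling adds 135 days: January 9, 1998 + 135 days = May 24, 1998.

May 24, 1998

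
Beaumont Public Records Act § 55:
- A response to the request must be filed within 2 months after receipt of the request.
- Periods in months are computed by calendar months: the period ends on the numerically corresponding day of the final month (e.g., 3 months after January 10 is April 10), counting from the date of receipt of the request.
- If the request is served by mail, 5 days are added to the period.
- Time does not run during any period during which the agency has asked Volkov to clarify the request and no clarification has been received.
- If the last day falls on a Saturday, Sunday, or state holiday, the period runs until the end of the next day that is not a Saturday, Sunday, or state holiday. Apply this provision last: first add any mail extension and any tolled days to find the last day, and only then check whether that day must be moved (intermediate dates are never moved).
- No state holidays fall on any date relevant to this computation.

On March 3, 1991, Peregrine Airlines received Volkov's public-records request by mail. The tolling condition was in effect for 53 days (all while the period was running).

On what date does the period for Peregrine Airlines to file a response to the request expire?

July 1, 1991

2 months after March 3, 1991 is May 3, 1991.
Service was by mail, adding 5 days: May 3, 1991 + 5 days = May 8, 1991.
Tolling adds 53 days: May 8, 1991 + 53 days = June 30, 1991.
June 30, 1991 is Sunday. The next qualifying day is July 1, 1991.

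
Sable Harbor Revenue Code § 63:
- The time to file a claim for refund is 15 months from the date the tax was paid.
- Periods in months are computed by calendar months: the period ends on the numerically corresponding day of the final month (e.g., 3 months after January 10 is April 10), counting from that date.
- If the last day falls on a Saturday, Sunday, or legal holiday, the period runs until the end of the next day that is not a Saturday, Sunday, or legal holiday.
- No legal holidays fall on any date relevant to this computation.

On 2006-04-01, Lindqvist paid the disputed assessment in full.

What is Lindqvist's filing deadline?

July 2, 2007

15 months after 2006-04-01 is July 1, 2007.
July 1, 2007 is Sunday. The next qualifying day is July 2, 2007.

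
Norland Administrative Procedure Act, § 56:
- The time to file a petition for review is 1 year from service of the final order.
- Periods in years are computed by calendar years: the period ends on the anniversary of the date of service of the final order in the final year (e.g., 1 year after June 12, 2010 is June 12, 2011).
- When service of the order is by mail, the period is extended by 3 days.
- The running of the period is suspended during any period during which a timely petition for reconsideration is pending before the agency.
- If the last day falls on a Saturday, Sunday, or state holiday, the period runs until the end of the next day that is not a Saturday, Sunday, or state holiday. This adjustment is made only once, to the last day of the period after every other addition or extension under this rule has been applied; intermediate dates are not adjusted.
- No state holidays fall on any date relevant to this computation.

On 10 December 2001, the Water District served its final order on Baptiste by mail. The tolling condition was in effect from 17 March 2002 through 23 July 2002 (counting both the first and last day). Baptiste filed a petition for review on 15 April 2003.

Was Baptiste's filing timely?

Yes

1 year after 10 December 2001 is December 10, 2002.
Service was by mail, adding 3 days: December 10, 2002 + 3 days = December 13, 2002.
From March 17, 2002 through July 23, 2002 inclusive is 129 days; tolling adds 129 days: December 13, 2002 + 129 days = April 21, 2003.
April 21, 2003 is a Monday and not a state holiday, so no extension applies.
The deadline is April 21, 2003; the filing on April 15, 2003 is on or before that date.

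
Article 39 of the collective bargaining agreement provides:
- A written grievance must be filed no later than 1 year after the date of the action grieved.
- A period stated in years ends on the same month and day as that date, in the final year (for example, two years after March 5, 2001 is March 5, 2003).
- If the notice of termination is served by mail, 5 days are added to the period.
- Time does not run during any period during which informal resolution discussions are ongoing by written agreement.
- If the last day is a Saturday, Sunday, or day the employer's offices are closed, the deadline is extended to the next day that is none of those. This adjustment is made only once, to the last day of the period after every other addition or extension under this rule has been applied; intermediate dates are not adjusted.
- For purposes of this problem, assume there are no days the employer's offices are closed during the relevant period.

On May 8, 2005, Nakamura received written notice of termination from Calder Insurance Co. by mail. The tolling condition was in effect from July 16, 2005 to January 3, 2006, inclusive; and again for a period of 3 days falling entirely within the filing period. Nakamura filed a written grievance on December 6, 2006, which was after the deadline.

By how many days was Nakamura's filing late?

30 days

1 year after May 8, 2005 is May 8, 2006.
Service was by mail, adding 5 days: May 8, 2006 + 5 days = May 13, 2006.
From July 16, 2005 through January 3, 2006 inclusive is 172 days; tolling adds 172 days: May 13, 2006 + 172 days = November 1, 2006.
Tolling adds 3 days: November 1, 2006 + 3 days = November 4, 2006.
November 4, 2006 is Saturday; November 5, 2006 is Sunday. The next qualifying day is November 6, 2006.
The deadline is November 6, 2006; from November 6, 2006 to December 6, 2006 is 30 days.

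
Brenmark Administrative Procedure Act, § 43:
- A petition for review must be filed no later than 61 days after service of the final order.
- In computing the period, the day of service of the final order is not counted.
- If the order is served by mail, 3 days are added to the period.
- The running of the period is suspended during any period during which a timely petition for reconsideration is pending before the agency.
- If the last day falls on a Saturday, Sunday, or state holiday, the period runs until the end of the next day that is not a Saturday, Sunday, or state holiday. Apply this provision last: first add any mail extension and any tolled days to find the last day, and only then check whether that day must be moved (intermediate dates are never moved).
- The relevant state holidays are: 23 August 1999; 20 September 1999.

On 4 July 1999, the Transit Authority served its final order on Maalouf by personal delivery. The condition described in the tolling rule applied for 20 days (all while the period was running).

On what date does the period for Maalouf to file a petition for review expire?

September 23, 1999

61 days after 4 July 1999 is September 3, 1999.
Service was not by mail, so no mail extension applies.
Tolling adds 20 days: September 3, 1999 + 20 days = September 23, 1999.
September 23, 1999 is a Thursday and not a state holiday, so no extension applies.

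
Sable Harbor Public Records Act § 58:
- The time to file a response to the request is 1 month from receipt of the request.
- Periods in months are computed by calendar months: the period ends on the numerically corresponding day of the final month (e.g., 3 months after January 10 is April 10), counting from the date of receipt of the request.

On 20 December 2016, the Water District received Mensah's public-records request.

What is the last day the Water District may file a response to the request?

January 20, 2017

1 month after 20 December 2016 is January 20, 2017.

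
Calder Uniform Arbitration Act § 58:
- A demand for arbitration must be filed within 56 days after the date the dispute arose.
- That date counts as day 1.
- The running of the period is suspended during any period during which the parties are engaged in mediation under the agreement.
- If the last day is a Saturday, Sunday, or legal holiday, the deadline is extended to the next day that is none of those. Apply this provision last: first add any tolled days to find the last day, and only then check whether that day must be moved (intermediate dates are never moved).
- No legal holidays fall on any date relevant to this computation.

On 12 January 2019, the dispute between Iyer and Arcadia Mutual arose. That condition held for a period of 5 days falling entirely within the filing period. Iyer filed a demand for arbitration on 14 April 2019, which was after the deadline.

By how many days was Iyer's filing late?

32 days

Counting 12 January 2019 as day 1, day 56 is March 8, 2019.
Tolling adds 5 days: March 8, 2019 + 5 days = March 13, 2019.
March 13, 2019 is a Wednesday and not a legal holiday, so no extension applies.
The deadline is March 13, 2019; from March 13, 2019 to April 14, 2019 is 32 days.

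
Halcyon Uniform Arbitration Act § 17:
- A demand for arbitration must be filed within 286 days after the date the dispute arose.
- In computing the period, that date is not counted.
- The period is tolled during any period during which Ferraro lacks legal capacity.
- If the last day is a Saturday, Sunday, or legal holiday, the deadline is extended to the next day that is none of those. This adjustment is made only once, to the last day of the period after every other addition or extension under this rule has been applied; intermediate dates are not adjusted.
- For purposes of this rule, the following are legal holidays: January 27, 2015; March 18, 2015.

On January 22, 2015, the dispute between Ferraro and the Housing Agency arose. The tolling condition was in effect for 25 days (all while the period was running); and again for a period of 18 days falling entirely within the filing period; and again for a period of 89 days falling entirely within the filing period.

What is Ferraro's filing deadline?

286 days after January 22, 2015 is November 4, 2015.
Tolling adds 25 days: November 4, 2015 + 25 days = November 29, 2015.
Tolling adds 18 days: November 29, 2015 + 18 days = December 17, 2015.
Tolling adds 89 days: December 17, 2015 + 89 days = March 15, 2016.
March 15, 2016 is a Tuesday and not a legal holiday, so no extension applies.

March 15, 2016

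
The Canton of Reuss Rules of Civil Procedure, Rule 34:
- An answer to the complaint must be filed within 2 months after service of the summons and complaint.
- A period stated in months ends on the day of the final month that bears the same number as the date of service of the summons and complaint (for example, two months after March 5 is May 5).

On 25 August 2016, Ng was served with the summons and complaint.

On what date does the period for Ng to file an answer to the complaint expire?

2 months after 25 August 2016 is October 25, 2016.

October 25, 2016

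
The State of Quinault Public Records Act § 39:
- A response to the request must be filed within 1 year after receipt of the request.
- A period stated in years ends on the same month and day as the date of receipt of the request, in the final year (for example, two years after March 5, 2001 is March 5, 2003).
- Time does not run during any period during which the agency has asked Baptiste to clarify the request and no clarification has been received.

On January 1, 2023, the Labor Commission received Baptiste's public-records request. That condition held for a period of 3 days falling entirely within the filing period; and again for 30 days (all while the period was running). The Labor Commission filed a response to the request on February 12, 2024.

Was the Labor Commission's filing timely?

No

1 year after January 1, 2023 is January 1, 2024.
Tolling adds 3 days: January 1, 2024 + 3 days = January 4, 2024.
Tolling adds 30 days: January 4, 2024 + 30 days = February 3, 2024.
The deadline is February 3, 2024; the filing on February 12, 2024 is after that date.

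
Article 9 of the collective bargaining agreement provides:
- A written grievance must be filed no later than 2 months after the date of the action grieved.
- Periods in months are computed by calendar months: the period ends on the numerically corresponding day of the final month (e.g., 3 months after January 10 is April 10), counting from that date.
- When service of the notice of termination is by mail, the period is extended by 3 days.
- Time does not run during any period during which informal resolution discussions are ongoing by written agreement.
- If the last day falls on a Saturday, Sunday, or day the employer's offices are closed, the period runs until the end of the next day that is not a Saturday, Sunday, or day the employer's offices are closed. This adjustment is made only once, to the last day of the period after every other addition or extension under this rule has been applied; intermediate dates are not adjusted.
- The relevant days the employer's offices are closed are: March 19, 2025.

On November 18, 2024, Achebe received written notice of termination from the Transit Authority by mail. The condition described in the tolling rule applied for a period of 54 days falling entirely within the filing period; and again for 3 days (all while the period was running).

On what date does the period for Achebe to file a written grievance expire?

March 20, 2025

2 months after November 18, 2024 is January 18, 2025.
Service was by mail, adding 3 days: January 18, 2025 + 3 days = January 21, 2025.
Tolling adds 54 days: January 21, 2025 + 54 days = March 16, 2025.
Tolling adds 3 days: March 16, 2025 + 3 days = March 19, 2025.
March 19, 2025 is a listed holiday. The next qualifying day is March 20, 2025.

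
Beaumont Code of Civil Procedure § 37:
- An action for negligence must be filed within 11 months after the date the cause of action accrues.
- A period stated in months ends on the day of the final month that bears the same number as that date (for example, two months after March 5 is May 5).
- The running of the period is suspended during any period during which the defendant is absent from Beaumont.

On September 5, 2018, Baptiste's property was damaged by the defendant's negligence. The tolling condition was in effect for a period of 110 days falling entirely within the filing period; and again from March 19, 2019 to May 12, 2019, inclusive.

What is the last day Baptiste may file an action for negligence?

January 17, 2020

11 months after September 5, 2018 is August 5, 2019.
Tolling adds 110 days: August 5, 2019 + 110 days = November 23, 2019.
From March 19, 2019 through May 12, 2019 inclusive is 55 days; tolling adds 55 days: November 23, 2019 + 55 days = January 17, 2020.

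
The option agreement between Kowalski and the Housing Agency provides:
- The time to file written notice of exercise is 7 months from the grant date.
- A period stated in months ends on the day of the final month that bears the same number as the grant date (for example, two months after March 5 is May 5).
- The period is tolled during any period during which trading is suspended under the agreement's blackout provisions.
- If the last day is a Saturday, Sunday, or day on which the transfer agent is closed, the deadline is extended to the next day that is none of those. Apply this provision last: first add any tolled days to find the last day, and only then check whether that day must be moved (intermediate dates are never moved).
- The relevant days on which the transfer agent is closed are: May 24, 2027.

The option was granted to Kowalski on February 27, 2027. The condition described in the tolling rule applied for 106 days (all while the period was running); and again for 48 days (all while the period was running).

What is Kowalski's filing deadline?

7 months after February 27, 2027 is September 27, 2027.
Tolling adds 106 days: September 27, 2027 + 106 days = January 11, 2028.
Tolling adds 48 days: January 11, 2028 + 48 days = February 28, 2028.
February 28, 2028 is a Monday and not a day on which the transfer agent is closed, so no extension applies.

February 28, 2028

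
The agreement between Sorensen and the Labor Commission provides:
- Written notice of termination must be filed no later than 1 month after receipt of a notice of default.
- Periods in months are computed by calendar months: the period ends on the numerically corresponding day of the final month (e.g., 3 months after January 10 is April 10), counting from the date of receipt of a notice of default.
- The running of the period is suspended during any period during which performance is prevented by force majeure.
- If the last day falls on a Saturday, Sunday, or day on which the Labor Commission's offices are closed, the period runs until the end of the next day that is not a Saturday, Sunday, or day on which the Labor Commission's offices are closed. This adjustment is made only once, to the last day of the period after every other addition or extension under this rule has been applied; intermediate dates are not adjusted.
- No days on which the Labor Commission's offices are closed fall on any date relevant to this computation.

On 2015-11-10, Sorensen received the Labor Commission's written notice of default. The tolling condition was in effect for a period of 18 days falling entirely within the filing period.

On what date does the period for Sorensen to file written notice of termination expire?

December 28, 2015

1 month after 2015-11-10 is December 10, 2015.
Tolling adds 18 days: December 10, 2015 + 18 days = December 28, 2015.
December 28, 2015 is a Monday and not a day on which the Labor Commission's offices are closed, so no extension applies.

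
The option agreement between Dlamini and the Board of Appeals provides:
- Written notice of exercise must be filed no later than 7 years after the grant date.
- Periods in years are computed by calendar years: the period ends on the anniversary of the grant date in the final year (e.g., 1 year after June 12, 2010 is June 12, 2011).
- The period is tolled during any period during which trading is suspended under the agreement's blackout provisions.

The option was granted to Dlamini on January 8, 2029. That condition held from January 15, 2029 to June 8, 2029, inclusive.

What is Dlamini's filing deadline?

7 years after January 8, 2029 is January 8, 2036.
From January 15, 2029 through June 8, 2029 inclusive is 145 days; tolling adds 145 days: January 8, 2036 + 145 days = June 1, 2036.

June 1, 2036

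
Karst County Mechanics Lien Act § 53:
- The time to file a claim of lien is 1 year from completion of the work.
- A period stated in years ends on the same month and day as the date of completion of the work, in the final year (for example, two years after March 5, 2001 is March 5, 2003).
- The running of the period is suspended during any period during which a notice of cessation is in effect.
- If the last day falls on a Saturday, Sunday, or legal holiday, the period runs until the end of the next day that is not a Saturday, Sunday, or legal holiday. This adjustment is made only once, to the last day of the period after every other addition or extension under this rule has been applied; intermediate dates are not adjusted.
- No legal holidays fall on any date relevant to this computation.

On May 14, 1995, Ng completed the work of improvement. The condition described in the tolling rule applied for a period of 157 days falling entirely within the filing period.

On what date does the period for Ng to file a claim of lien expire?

October 18, 1996

1 year after May 14, 1995 is May 14, 1996.
Tolling adds 157 days: May 14, 1996 + 157 days = October 18, 1996.
October 18, 1996 is a Friday and not a legal holiday, so no extension applies.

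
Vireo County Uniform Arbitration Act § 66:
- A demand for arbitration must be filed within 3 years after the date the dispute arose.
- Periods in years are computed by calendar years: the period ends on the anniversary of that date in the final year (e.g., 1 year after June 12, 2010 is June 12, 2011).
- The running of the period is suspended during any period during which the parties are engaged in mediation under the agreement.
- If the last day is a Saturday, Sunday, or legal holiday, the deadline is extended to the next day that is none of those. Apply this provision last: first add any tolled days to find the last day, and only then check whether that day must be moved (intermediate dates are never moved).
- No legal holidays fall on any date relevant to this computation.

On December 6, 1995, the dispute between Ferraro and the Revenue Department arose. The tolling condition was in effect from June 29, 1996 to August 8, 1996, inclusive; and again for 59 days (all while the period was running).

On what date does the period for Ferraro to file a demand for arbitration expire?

3 years after December 6, 1995 is December 6, 1998.
From June 29, 1996 through August 8, 1996 inclusive is 41 days; tolling adds 41 days: December 6, 1998 + 41 days = January 16, 1999.
Tolling adds 59 days: January 16, 1999 + 59 days = March 16, 1999.
March 16, 1999 is a Tuesday and not a legal holiday, so no extension applies.

March 16, 1999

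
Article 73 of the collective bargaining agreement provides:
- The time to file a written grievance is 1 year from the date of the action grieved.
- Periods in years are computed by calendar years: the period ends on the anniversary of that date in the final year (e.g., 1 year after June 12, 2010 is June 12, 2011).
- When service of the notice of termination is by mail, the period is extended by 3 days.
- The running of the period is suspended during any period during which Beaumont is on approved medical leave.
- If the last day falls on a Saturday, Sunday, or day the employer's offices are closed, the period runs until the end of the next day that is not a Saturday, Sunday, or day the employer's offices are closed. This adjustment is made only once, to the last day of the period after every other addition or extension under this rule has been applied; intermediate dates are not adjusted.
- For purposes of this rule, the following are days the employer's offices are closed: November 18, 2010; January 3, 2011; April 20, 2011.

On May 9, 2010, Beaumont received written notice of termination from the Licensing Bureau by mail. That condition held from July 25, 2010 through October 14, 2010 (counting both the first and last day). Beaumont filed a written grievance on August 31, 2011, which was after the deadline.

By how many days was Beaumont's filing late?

1 year after May 9, 2010 is May 9, 2011.
Service was by mail, adding 3 days: May 9, 2011 + 3 days = May 12, 2011.
From July 25, 2010 through October 14, 2010 inclusive is 82 days; tolling adds 82 days: May 12, 2011 + 82 days = August 2, 2011.
August 2, 2011 is a Tuesday and not a day the employer's offices are closed, so no extension applies.
The deadline is August 2, 2011; from August 2, 2011 to August 31, 2011 is 29 days.

29 days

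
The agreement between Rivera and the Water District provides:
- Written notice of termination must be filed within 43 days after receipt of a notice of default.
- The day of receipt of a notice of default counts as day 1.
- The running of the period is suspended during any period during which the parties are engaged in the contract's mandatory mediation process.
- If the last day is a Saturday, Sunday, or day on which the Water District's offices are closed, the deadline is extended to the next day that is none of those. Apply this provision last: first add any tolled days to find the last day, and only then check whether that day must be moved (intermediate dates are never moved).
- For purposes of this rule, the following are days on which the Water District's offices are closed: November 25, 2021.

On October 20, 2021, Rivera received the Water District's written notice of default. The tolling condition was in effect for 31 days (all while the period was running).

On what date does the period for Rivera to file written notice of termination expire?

January 3, 2022

Counting October 20, 2021 as day 1, day 43 is December 1, 2021.
Tolling adds 31 days: December 1, 2021 + 31 days = January 1, 2022.
January 1, 2022 is Saturday; January 2, 2022 is Sunday. The next qualifying day is January 3, 2022.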